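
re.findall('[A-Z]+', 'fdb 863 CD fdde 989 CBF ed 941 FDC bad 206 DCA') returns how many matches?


Pattern '[A-Z]+' finds one or more uppercase letters.
Text: 'fdb 863 CD fdde 989 CBF ed 941 FDC bad 206 DCA'
Scanning for matches:
  Match 1: 'CD'
  Match 2: 'CBF'
  Match 3: 'FDC'
  Match 4: 'DCA'
Total matches: 4

4


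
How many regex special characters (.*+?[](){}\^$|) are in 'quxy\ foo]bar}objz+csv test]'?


Regex special characters are: . * + ? [ ] ( ) { } \ ^ $ |
Scanning 'quxy\ foo]bar}objz+csv test]':
  pos 4: '\' -> SPECIAL
  pos 9: ']' -> SPECIAL
  pos 13: '}' -> SPECIAL
  pos 18: '+' -> SPECIAL
  pos 27: ']' -> SPECIAL
Special chars found: ['\\', ']', '}', '+', ']']
Total: 5

5


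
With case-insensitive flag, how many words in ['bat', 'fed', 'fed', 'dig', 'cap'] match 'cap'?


Case-insensitive matching: compare each word's lowercase form to 'cap'.
  'bat' -> lower='bat' -> no
  'fed' -> lower='fed' -> no
  'fed' -> lower='fed' -> no
  'dig' -> lower='dig' -> no
  'cap' -> lower='cap' -> MATCH
Matches: ['cap']
Count: 1

1


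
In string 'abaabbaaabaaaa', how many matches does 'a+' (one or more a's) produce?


Pattern 'a+' matches one or more consecutive a's.
String: 'abaabbaaabaaaa'
Scanning for runs of a:
  Match 1: 'a' (length 1)
  Match 2: 'aa' (length 2)
  Match 3: 'aaa' (length 3)
  Match 4: 'aaaa' (length 4)
Total matches: 4

4


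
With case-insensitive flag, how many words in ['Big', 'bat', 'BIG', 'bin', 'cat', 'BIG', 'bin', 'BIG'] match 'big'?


Case-insensitive matching: compare each word's lowercase form to 'big'.
  'Big' -> lower='big' -> MATCH
  'bat' -> lower='bat' -> no
  'BIG' -> lower='big' -> MATCH
  'bin' -> lower='bin' -> no
  'cat' -> lower='cat' -> no
  'BIG' -> lower='big' -> MATCH
  'bin' -> lower='bin' -> no
  'BIG' -> lower='big' -> MATCH
Matches: ['Big', 'BIG', 'BIG', 'BIG']
Count: 4

4


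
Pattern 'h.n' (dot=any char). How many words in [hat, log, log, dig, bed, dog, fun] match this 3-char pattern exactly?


Pattern 'h.n' means: starts with 'h', any single char, ends with 'n'.
Checking each word (must be exactly 3 chars):
  'hat' (len=3): no
  'log' (len=3): no
  'log' (len=3): no
  'dig' (len=3): no
  'bed' (len=3): no
  'dog' (len=3): no
  'fun' (len=3): no
Matching words: []
Total: 0

0


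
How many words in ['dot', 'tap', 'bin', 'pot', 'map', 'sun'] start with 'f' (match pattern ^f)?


Pattern ^f anchors to start of word. Check which words begin with 'f':
  'dot' -> no
  'tap' -> no
  'bin' -> no
  'pot' -> no
  'map' -> no
  'sun' -> no
Matching words: []
Count: 0

0


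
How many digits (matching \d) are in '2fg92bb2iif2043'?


\d matches any digit 0-9.
Scanning '2fg92bb2iif2043':
  pos 0: '2' -> DIGIT
  pos 3: '9' -> DIGIT
  pos 4: '2' -> DIGIT
  pos 7: '2' -> DIGIT
  pos 11: '2' -> DIGIT
  pos 12: '0' -> DIGIT
  pos 13: '4' -> DIGIT
  pos 14: '3' -> DIGIT
Digits found: ['2', '9', '2', '2', '2', '0', '4', '3']
Total: 8

8


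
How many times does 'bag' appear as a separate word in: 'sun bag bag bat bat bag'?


Scanning each word for exact match 'bag':
  Word 1: 'sun' -> no
  Word 2: 'bag' -> MATCH
  Word 3: 'bag' -> MATCH
  Word 4: 'bat' -> no
  Word 5: 'bat' -> no
  Word 6: 'bag' -> MATCH
Total matches: 3

3


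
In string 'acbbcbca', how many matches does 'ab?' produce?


Pattern 'ab?' matches 'a' optionally followed by 'b'.
String: 'acbbcbca'
Scanning left to right for 'a' then checking next char:
  Match 1: 'a' (a not followed by b)
  Match 2: 'a' (a not followed by b)
Total matches: 2

2


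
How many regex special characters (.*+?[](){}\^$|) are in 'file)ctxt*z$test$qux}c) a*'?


Regex special characters are: . * + ? [ ] ( ) { } \ ^ $ |
Scanning 'file)ctxt*z$test$qux}c) a*':
  pos 4: ')' -> SPECIAL
  pos 9: '*' -> SPECIAL
  pos 11: '$' -> SPECIAL
  pos 16: '$' -> SPECIAL
  pos 20: '}' -> SPECIAL
  pos 22: ')' -> SPECIAL
  pos 25: '*' -> SPECIAL
Special chars found: [')', '*', '$', '$', '}', ')', '*']
Total: 7

7


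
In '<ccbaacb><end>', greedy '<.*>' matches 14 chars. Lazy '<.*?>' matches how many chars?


Greedy '<.*>' tries to match as MUCH as possible.
Lazy '<.*?>' tries to match as LITTLE as possible.

String: '<ccbaacb><end>'
Greedy '<.*>' starts at first '<' and extends to the LAST '>': '<ccbaacb><end>' (14 chars)
Lazy '<.*?>' starts at first '<' and stops at the FIRST '>': '<ccbaacb>' (9 chars)

9


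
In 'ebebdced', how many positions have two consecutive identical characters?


Looking for consecutive identical characters in 'ebebdced':
  pos 0-1: 'e' vs 'b' -> different
  pos 1-2: 'b' vs 'e' -> different
  pos 2-3: 'e' vs 'b' -> different
  pos 3-4: 'b' vs 'd' -> different
  pos 4-5: 'd' vs 'c' -> different
  pos 5-6: 'c' vs 'e' -> different
  pos 6-7: 'e' vs 'd' -> different
Consecutive identical pairs: []
Count: 0

0


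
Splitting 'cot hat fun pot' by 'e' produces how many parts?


Splitting by 'e' breaks the string at each occurrence of the separator.
Text: 'cot hat fun pot'
Parts after split:
  Part 1: 'cot hat fun pot'
Total parts: 1

1


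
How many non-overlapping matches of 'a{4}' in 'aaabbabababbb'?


Pattern 'a{4}' matches exactly 4 consecutive a's (greedy, non-overlapping).
String: 'aaabbabababbb'
Scanning for runs of a's:
  Run at pos 0: 'aaa' (length 3) -> 0 match(es)
  Run at pos 5: 'a' (length 1) -> 0 match(es)
  Run at pos 7: 'a' (length 1) -> 0 match(es)
  Run at pos 9: 'a' (length 1) -> 0 match(es)
Matches found: []
Total: 0

0


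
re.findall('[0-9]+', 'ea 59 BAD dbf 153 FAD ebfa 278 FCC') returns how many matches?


Pattern '[0-9]+' finds one or more digits.
Text: 'ea 59 BAD dbf 153 FAD ebfa 278 FCC'
Scanning for matches:
  Match 1: '59'
  Match 2: '153'
  Match 3: '278'
Total matches: 3

3


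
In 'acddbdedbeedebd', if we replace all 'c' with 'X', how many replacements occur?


re.sub('c', 'X', text) replaces every occurrence of 'c' with 'X'.
Text: 'acddbdedbeedebd'
Scanning for 'c':
  pos 1: 'c' -> replacement #1
Total replacements: 1

1


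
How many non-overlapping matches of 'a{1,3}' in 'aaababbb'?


Pattern 'a{1,3}' matches between 1 and 3 consecutive a's (greedy).
String: 'aaababbb'
Finding runs of a's and applying greedy matching:
  Run at pos 0: 'aaa' (length 3)
  Run at pos 4: 'a' (length 1)
Matches: ['aaa', 'a']
Count: 2

2


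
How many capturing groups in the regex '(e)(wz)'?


To count capturing groups, count each '(' that starts a group.
Pattern: '(e)(wz)'
Walking through the pattern:
  Position 0: '(' -> group #1
  Position 3: '(' -> group #2
Total capturing groups: 2

2


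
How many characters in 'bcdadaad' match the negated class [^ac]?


Negated class [^ac] matches any char NOT in {a, c}
Scanning 'bcdadaad':
  pos 0: 'b' -> MATCH
  pos 1: 'c' -> no (excluded)
  pos 2: 'd' -> MATCH
  pos 3: 'a' -> no (excluded)
  pos 4: 'd' -> MATCH
  pos 5: 'a' -> no (excluded)
  pos 6: 'a' -> no (excluded)
  pos 7: 'd' -> MATCH
Total matches: 4

4


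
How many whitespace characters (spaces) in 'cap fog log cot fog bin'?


\s matches whitespace characters (spaces, tabs, etc.).
Text: 'cap fog log cot fog bin'
This text has 6 words separated by spaces.
Number of spaces = number of words - 1 = 6 - 1 = 5

5


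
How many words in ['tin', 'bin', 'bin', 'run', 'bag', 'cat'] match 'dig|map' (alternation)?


Alternation 'dig|map' matches either 'dig' or 'map'.
Checking each word:
  'tin' -> no
  'bin' -> no
  'bin' -> no
  'run' -> no
  'bag' -> no
  'cat' -> no
Matches: []
Count: 0

0


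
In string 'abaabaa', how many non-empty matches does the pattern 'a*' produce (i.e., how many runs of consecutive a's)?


Pattern 'a*' matches zero or more a's. We want non-empty runs of consecutive a's.
String: 'abaabaa'
Walking through the string to find runs of a's:
  Run 1: positions 0-0 -> 'a'
  Run 2: positions 2-3 -> 'aa'
  Run 3: positions 5-6 -> 'aa'
Non-empty runs found: ['a', 'aa', 'aa']
Count: 3

3


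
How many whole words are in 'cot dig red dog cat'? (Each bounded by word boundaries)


Word boundaries (\b) mark the start/end of each word.
Text: 'cot dig red dog cat'
Splitting by whitespace:
  Word 1: 'cot'
  Word 2: 'dig'
  Word 3: 'red'
  Word 4: 'dog'
  Word 5: 'cat'
Total whole words: 5

5


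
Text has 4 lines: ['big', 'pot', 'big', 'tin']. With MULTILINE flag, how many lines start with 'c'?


With MULTILINE flag, ^ matches the start of each line.
Lines: ['big', 'pot', 'big', 'tin']
Checking which lines start with 'c':
  Line 1: 'big' -> no
  Line 2: 'pot' -> no
  Line 3: 'big' -> no
  Line 4: 'tin' -> no
Matching lines: []
Count: 0

0


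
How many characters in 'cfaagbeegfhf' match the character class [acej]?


Character class [acej] matches any of: {a, c, e, j}
Scanning string 'cfaagbeegfhf' character by character:
  pos 0: 'c' -> MATCH
  pos 1: 'f' -> no
  pos 2: 'a' -> MATCH
  pos 3: 'a' -> MATCH
  pos 4: 'g' -> no
  pos 5: 'b' -> no
  pos 6: 'e' -> MATCH
  pos 7: 'e' -> MATCH
  pos 8: 'g' -> no
  pos 9: 'f' -> no
  pos 10: 'h' -> no
  pos 11: 'f' -> no
Total matches: 5

5


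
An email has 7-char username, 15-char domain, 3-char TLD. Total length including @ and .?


An email address has format: username@domain.tld
Username length: 7
'@' character: 1
Domain length: 15
'.' character: 1
TLD length: 3
Total = 7 + 1 + 15 + 1 + 3 = 27

27


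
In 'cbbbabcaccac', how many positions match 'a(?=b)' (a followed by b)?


Lookahead 'a(?=b)' matches 'a' only when followed by 'b'.
String: 'cbbbabcaccac'
Checking each position where char is 'a':
  pos 4: 'a' -> MATCH (next='b')
  pos 7: 'a' -> no (next='c')
  pos 10: 'a' -> no (next='c')
Matching positions: [4]
Count: 1

1


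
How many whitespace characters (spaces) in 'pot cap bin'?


\s matches whitespace characters (spaces, tabs, etc.).
Text: 'pot cap bin'
This text has 3 words separated by spaces.
Number of spaces = number of words - 1 = 3 - 1 = 2

2


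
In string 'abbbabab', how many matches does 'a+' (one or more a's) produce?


Pattern 'a+' matches one or more consecutive a's.
String: 'abbbabab'
Scanning for runs of a:
  Match 1: 'a' (length 1)
  Match 2: 'a' (length 1)
  Match 3: 'a' (length 1)
Total matches: 3

3


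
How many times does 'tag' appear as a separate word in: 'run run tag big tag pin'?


Scanning each word for exact match 'tag':
  Word 1: 'run' -> no
  Word 2: 'run' -> no
  Word 3: 'tag' -> MATCH
  Word 4: 'big' -> no
  Word 5: 'tag' -> MATCH
  Word 6: 'pin' -> no
Total matches: 2

2


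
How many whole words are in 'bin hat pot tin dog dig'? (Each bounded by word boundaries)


Word boundaries (\b) mark the start/end of each word.
Text: 'bin hat pot tin dog dig'
Splitting by whitespace:
  Word 1: 'bin'
  Word 2: 'hat'
  Word 3: 'pot'
  Word 4: 'tin'
  Word 5: 'dog'
  Word 6: 'dig'
Total whole words: 6

6


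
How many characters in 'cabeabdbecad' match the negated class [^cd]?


Negated class [^cd] matches any char NOT in {c, d}
Scanning 'cabeabdbecad':
  pos 0: 'c' -> no (excluded)
  pos 1: 'a' -> MATCH
  pos 2: 'b' -> MATCH
  pos 3: 'e' -> MATCH
  pos 4: 'a' -> MATCH
  pos 5: 'b' -> MATCH
  pos 6: 'd' -> no (excluded)
  pos 7: 'b' -> MATCH
  pos 8: 'e' -> MATCH
  pos 9: 'c' -> no (excluded)
  pos 10: 'a' -> MATCH
  pos 11: 'd' -> no (excluded)
Total matches: 8

8


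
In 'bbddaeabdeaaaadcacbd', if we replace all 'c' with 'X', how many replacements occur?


re.sub('c', 'X', text) replaces every occurrence of 'c' with 'X'.
Text: 'bbddaeabdeaaaadcacbd'
Scanning for 'c':
  pos 15: 'c' -> replacement #1
  pos 17: 'c' -> replacement #2
Total replacements: 2

2


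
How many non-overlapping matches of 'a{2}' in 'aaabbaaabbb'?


Pattern 'a{2}' matches exactly 2 consecutive a's (greedy, non-overlapping).
String: 'aaabbaaabbb'
Scanning for runs of a's:
  Run at pos 0: 'aaa' (length 3) -> 1 match(es)
  Run at pos 5: 'aaa' (length 3) -> 1 match(es)
Matches found: ['aa', 'aa']
Total: 2

2


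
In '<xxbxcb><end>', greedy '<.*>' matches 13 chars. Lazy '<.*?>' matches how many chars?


Greedy '<.*>' tries to match as MUCH as possible.
Lazy '<.*?>' tries to match as LITTLE as possible.

String: '<xxbxcb><end>'
Greedy '<.*>' starts at first '<' and extends to the LAST '>': '<xxbxcb><end>' (13 chars)
Lazy '<.*?>' starts at first '<' and stops at the FIRST '>': '<xxbxcb>' (8 chars)

8


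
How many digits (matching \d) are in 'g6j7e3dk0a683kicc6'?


\d matches any digit 0-9.
Scanning 'g6j7e3dk0a683kicc6':
  pos 1: '6' -> DIGIT
  pos 3: '7' -> DIGIT
  pos 5: '3' -> DIGIT
  pos 8: '0' -> DIGIT
  pos 10: '6' -> DIGIT
  pos 11: '8' -> DIGIT
  pos 12: '3' -> DIGIT
  pos 17: '6' -> DIGIT
Digits found: ['6', '7', '3', '0', '6', '8', '3', '6']
Total: 8

8


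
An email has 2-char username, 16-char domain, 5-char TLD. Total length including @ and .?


An email address has format: username@domain.tld
Username length: 2
'@' character: 1
Domain length: 16
'.' character: 1
TLD length: 5
Total = 2 + 1 + 16 + 1 + 5 = 25

25


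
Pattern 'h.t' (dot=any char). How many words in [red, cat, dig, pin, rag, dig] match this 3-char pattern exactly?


Pattern 'h.t' means: starts with 'h', any single char, ends with 't'.
Checking each word (must be exactly 3 chars):
  'red' (len=3): no
  'cat' (len=3): no
  'dig' (len=3): no
  'pin' (len=3): no
  'rag' (len=3): no
  'dig' (len=3): no
Matching words: []
Total: 0

0


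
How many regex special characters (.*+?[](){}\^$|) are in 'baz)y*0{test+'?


Regex special characters are: . * + ? [ ] ( ) { } \ ^ $ |
Scanning 'baz)y*0{test+':
  pos 3: ')' -> SPECIAL
  pos 5: '*' -> SPECIAL
  pos 7: '{' -> SPECIAL
  pos 12: '+' -> SPECIAL
Special chars found: [')', '*', '{', '+']
Total: 4

4


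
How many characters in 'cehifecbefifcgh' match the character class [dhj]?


Character class [dhj] matches any of: {d, h, j}
Scanning string 'cehifecbefifcgh' character by character:
  pos 0: 'c' -> no
  pos 1: 'e' -> no
  pos 2: 'h' -> MATCH
  pos 3: 'i' -> no
  pos 4: 'f' -> no
  pos 5: 'e' -> no
  pos 6: 'c' -> no
  pos 7: 'b' -> no
  pos 8: 'e' -> no
  pos 9: 'f' -> no
  pos 10: 'i' -> no
  pos 11: 'f' -> no
  pos 12: 'c' -> no
  pos 13: 'g' -> no
  pos 14: 'h' -> MATCH
Total matches: 2

2


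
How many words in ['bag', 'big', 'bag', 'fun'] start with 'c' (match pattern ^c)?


Pattern ^c anchors to start of word. Check which words begin with 'c':
  'bag' -> no
  'big' -> no
  'bag' -> no
  'fun' -> no
Matching words: []
Count: 0

0


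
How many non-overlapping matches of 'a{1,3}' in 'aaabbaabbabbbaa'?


Pattern 'a{1,3}' matches between 1 and 3 consecutive a's (greedy).
String: 'aaabbaabbabbbaa'
Finding runs of a's and applying greedy matching:
  Run at pos 0: 'aaa' (length 3)
  Run at pos 5: 'aa' (length 2)
  Run at pos 9: 'a' (length 1)
  Run at pos 13: 'aa' (length 2)
Matches: ['aaa', 'aa', 'a', 'aa']
Count: 4

4


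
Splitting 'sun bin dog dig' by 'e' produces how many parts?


Splitting by 'e' breaks the string at each occurrence of the separator.
Text: 'sun bin dog dig'
Parts after split:
  Part 1: 'sun bin dog dig'
Total parts: 1

1


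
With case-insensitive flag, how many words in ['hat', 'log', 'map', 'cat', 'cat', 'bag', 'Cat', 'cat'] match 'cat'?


Case-insensitive matching: compare each word's lowercase form to 'cat'.
  'hat' -> lower='hat' -> no
  'log' -> lower='log' -> no
  'map' -> lower='map' -> no
  'cat' -> lower='cat' -> MATCH
  'cat' -> lower='cat' -> MATCH
  'bag' -> lower='bag' -> no
  'Cat' -> lower='cat' -> MATCH
  'cat' -> lower='cat' -> MATCH
Matches: ['cat', 'cat', 'Cat', 'cat']
Count: 4

4


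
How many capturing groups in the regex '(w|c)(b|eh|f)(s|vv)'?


To count capturing groups, count each '(' that starts a group.
Pattern: '(w|c)(b|eh|f)(s|vv)'
Walking through the pattern:
  Position 0: '(' -> group #1
  Position 5: '(' -> group #2
  Position 13: '(' -> group #3
Total capturing groups: 3

3


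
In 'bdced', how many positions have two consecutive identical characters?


Looking for consecutive identical characters in 'bdced':
  pos 0-1: 'b' vs 'd' -> different
  pos 1-2: 'd' vs 'c' -> different
  pos 2-3: 'c' vs 'e' -> different
  pos 3-4: 'e' vs 'd' -> different
Consecutive identical pairs: []
Count: 0

0


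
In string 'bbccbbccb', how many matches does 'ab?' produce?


Pattern 'ab?' matches 'a' optionally followed by 'b'.
String: 'bbccbbccb'
Scanning left to right for 'a' then checking next char:
Total matches: 0

0


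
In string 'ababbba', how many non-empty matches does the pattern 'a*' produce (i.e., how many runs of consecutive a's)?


Pattern 'a*' matches zero or more a's. We want non-empty runs of consecutive a's.
String: 'ababbba'
Walking through the string to find runs of a's:
  Run 1: positions 0-0 -> 'a'
  Run 2: positions 2-2 -> 'a'
  Run 3: positions 6-6 -> 'a'
Non-empty runs found: ['a', 'a', 'a']
Count: 3

3


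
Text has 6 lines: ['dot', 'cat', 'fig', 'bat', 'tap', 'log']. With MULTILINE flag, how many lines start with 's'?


With MULTILINE flag, ^ matches the start of each line.
Lines: ['dot', 'cat', 'fig', 'bat', 'tap', 'log']
Checking which lines start with 's':
  Line 1: 'dot' -> no
  Line 2: 'cat' -> no
  Line 3: 'fig' -> no
  Line 4: 'bat' -> no
  Line 5: 'tap' -> no
  Line 6: 'log' -> no
Matching lines: []
Count: 0

0


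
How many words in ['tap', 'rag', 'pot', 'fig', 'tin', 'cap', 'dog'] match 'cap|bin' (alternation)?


Alternation 'cap|bin' matches either 'cap' or 'bin'.
Checking each word:
  'tap' -> no
  'rag' -> no
  'pot' -> no
  'fig' -> no
  'tin' -> no
  'cap' -> MATCH
  'dog' -> no
Matches: ['cap']
Count: 1

1


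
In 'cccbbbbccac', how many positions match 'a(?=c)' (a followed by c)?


Lookahead 'a(?=c)' matches 'a' only when followed by 'c'.
String: 'cccbbbbccac'
Checking each position where char is 'a':
  pos 9: 'a' -> MATCH (next='c')
Matching positions: [9]
Count: 1

1


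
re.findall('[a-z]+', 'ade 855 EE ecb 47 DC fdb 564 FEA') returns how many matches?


Pattern '[a-z]+' finds one or more lowercase letters.
Text: 'ade 855 EE ecb 47 DC fdb 564 FEA'
Scanning for matches:
  Match 1: 'ade'
  Match 2: 'ecb'
  Match 3: 'fdb'
Total matches: 3

3


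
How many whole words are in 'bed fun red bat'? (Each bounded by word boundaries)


Word boundaries (\b) mark the start/end of each word.
Text: 'bed fun red bat'
Splitting by whitespace:
  Word 1: 'bed'
  Word 2: 'fun'
  Word 3: 'red'
  Word 4: 'bat'
Total whole words: 4

4


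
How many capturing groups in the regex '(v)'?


To count capturing groups, count each '(' that starts a group.
Pattern: '(v)'
Walking through the pattern:
  Position 0: '(' -> group #1
Total capturing groups: 1

1


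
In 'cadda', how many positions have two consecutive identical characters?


Looking for consecutive identical characters in 'cadda':
  pos 0-1: 'c' vs 'a' -> different
  pos 1-2: 'a' vs 'd' -> different
  pos 2-3: 'd' vs 'd' -> MATCH ('dd')
  pos 3-4: 'd' vs 'a' -> different
Consecutive identical pairs: ['dd']
Count: 1

1


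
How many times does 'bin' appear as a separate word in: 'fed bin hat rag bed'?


Scanning each word for exact match 'bin':
  Word 1: 'fed' -> no
  Word 2: 'bin' -> MATCH
  Word 3: 'hat' -> no
  Word 4: 'rag' -> no
  Word 5: 'bed' -> no
Total matches: 1

1


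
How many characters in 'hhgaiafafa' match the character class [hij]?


Character class [hij] matches any of: {h, i, j}
Scanning string 'hhgaiafafa' character by character:
  pos 0: 'h' -> MATCH
  pos 1: 'h' -> MATCH
  pos 2: 'g' -> no
  pos 3: 'a' -> no
  pos 4: 'i' -> MATCH
  pos 5: 'a' -> no
  pos 6: 'f' -> no
  pos 7: 'a' -> no
  pos 8: 'f' -> no
  pos 9: 'a' -> no
Total matches: 3

3


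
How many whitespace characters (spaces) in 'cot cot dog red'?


\s matches whitespace characters (spaces, tabs, etc.).
Text: 'cot cot dog red'
This text has 4 words separated by spaces.
Number of spaces = number of words - 1 = 4 - 1 = 3

3


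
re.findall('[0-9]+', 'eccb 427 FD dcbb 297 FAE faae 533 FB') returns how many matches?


Pattern '[0-9]+' finds one or more digits.
Text: 'eccb 427 FD dcbb 297 FAE faae 533 FB'
Scanning for matches:
  Match 1: '427'
  Match 2: '297'
  Match 3: '533'
Total matches: 3

3


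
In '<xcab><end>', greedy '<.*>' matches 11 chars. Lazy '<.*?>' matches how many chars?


Greedy '<.*>' tries to match as MUCH as possible.
Lazy '<.*?>' tries to match as LITTLE as possible.

String: '<xcab><end>'
Greedy '<.*>' starts at first '<' and extends to the LAST '>': '<xcab><end>' (11 chars)
Lazy '<.*?>' starts at first '<' and stops at the FIRST '>': '<xcab>' (6 chars)

6


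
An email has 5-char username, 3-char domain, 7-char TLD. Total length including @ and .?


An email address has format: username@domain.tld
Username length: 5
'@' character: 1
Domain length: 3
'.' character: 1
TLD length: 7
Total = 5 + 1 + 3 + 1 + 7 = 17

17


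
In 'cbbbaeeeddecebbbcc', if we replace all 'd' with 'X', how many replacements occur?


re.sub('d', 'X', text) replaces every occurrence of 'd' with 'X'.
Text: 'cbbbaeeeddecebbbcc'
Scanning for 'd':
  pos 8: 'd' -> replacement #1
  pos 9: 'd' -> replacement #2
Total replacements: 2

2


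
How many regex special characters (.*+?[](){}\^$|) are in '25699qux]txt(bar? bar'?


Regex special characters are: . * + ? [ ] ( ) { } \ ^ $ |
Scanning '25699qux]txt(bar? bar':
  pos 8: ']' -> SPECIAL
  pos 12: '(' -> SPECIAL
  pos 16: '?' -> SPECIAL
Special chars found: [']', '(', '?']
Total: 3

3


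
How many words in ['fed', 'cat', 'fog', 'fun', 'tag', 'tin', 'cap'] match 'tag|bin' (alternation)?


Alternation 'tag|bin' matches either 'tag' or 'bin'.
Checking each word:
  'fed' -> no
  'cat' -> no
  'fog' -> no
  'fun' -> no
  'tag' -> MATCH
  'tin' -> no
  'cap' -> no
Matches: ['tag']
Count: 1

1


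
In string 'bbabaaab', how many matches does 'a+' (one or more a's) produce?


Pattern 'a+' matches one or more consecutive a's.
String: 'bbabaaab'
Scanning for runs of a:
  Match 1: 'a' (length 1)
  Match 2: 'aaa' (length 3)
Total matches: 2

2


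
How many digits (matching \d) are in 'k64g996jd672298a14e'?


\d matches any digit 0-9.
Scanning 'k64g996jd672298a14e':
  pos 1: '6' -> DIGIT
  pos 2: '4' -> DIGIT
  pos 4: '9' -> DIGIT
  pos 5: '9' -> DIGIT
  pos 6: '6' -> DIGIT
  pos 9: '6' -> DIGIT
  pos 10: '7' -> DIGIT
  pos 11: '2' -> DIGIT
  pos 12: '2' -> DIGIT
  pos 13: '9' -> DIGIT
  pos 14: '8' -> DIGIT
  pos 16: '1' -> DIGIT
  pos 17: '4' -> DIGIT
Digits found: ['6', '4', '9', '9', '6', '6', '7', '2', '2', '9', '8', '1', '4']
Total: 13

13


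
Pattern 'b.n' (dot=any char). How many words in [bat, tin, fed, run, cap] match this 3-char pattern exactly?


Pattern 'b.n' means: starts with 'b', any single char, ends with 'n'.
Checking each word (must be exactly 3 chars):
  'bat' (len=3): no
  'tin' (len=3): no
  'fed' (len=3): no
  'run' (len=3): no
  'cap' (len=3): no
Matching words: []
Total: 0

0


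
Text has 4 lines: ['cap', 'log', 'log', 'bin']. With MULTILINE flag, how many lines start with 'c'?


With MULTILINE flag, ^ matches the start of each line.
Lines: ['cap', 'log', 'log', 'bin']
Checking which lines start with 'c':
  Line 1: 'cap' -> MATCH
  Line 2: 'log' -> no
  Line 3: 'log' -> no
  Line 4: 'bin' -> no
Matching lines: ['cap']
Count: 1

1


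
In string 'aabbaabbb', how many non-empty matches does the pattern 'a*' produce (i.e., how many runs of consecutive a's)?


Pattern 'a*' matches zero or more a's. We want non-empty runs of consecutive a's.
String: 'aabbaabbb'
Walking through the string to find runs of a's:
  Run 1: positions 0-1 -> 'aa'
  Run 2: positions 4-5 -> 'aa'
Non-empty runs found: ['aa', 'aa']
Count: 2

2


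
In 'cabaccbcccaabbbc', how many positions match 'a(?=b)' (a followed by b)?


Lookahead 'a(?=b)' matches 'a' only when followed by 'b'.
String: 'cabaccbcccaabbbc'
Checking each position where char is 'a':
  pos 1: 'a' -> MATCH (next='b')
  pos 3: 'a' -> no (next='c')
  pos 10: 'a' -> no (next='a')
  pos 11: 'a' -> MATCH (next='b')
Matching positions: [1, 11]
Count: 2

2


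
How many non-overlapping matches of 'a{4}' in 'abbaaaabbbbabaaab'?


Pattern 'a{4}' matches exactly 4 consecutive a's (greedy, non-overlapping).
String: 'abbaaaabbbbabaaab'
Scanning for runs of a's:
  Run at pos 0: 'a' (length 1) -> 0 match(es)
  Run at pos 3: 'aaaa' (length 4) -> 1 match(es)
  Run at pos 11: 'a' (length 1) -> 0 match(es)
  Run at pos 13: 'aaa' (length 3) -> 0 match(es)
Matches found: ['aaaa']
Total: 1

1


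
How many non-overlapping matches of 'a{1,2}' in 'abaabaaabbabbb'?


Pattern 'a{1,2}' matches between 1 and 2 consecutive a's (greedy).
String: 'abaabaaabbabbb'
Finding runs of a's and applying greedy matching:
  Run at pos 0: 'a' (length 1)
  Run at pos 2: 'aa' (length 2)
  Run at pos 5: 'aaa' (length 3)
  Run at pos 10: 'a' (length 1)
Matches: ['a', 'aa', 'aa', 'a', 'a']
Count: 5

5


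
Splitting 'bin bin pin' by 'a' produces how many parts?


Splitting by 'a' breaks the string at each occurrence of the separator.
Text: 'bin bin pin'
Parts after split:
  Part 1: 'bin bin pin'
Total parts: 1

1


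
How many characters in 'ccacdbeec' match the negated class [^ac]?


Negated class [^ac] matches any char NOT in {a, c}
Scanning 'ccacdbeec':
  pos 0: 'c' -> no (excluded)
  pos 1: 'c' -> no (excluded)
  pos 2: 'a' -> no (excluded)
  pos 3: 'c' -> no (excluded)
  pos 4: 'd' -> MATCH
  pos 5: 'b' -> MATCH
  pos 6: 'e' -> MATCH
  pos 7: 'e' -> MATCH
  pos 8: 'c' -> no (excluded)
Total matches: 4

4


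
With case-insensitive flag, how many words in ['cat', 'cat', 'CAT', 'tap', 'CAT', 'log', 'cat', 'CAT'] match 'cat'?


Case-insensitive matching: compare each word's lowercase form to 'cat'.
  'cat' -> lower='cat' -> MATCH
  'cat' -> lower='cat' -> MATCH
  'CAT' -> lower='cat' -> MATCH
  'tap' -> lower='tap' -> no
  'CAT' -> lower='cat' -> MATCH
  'log' -> lower='log' -> no
  'cat' -> lower='cat' -> MATCH
  'CAT' -> lower='cat' -> MATCH
Matches: ['cat', 'cat', 'CAT', 'CAT', 'cat', 'CAT']
Count: 6

6


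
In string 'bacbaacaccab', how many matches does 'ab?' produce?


Pattern 'ab?' matches 'a' optionally followed by 'b'.
String: 'bacbaacaccab'
Scanning left to right for 'a' then checking next char:
  Match 1: 'a' (a not followed by b)
  Match 2: 'a' (a not followed by b)
  Match 3: 'a' (a not followed by b)
  Match 4: 'a' (a not followed by b)
  Match 5: 'ab' (a followed by b)
Total matches: 5

5


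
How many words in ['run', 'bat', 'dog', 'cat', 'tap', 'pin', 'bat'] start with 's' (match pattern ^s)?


Pattern ^s anchors to start of word. Check which words begin with 's':
  'run' -> no
  'bat' -> no
  'dog' -> no
  'cat' -> no
  'tap' -> no
  'pin' -> no
  'bat' -> no
Matching words: []
Count: 0

0


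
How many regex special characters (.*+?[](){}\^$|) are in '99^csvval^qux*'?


Regex special characters are: . * + ? [ ] ( ) { } \ ^ $ |
Scanning '99^csvval^qux*':
  pos 2: '^' -> SPECIAL
  pos 9: '^' -> SPECIAL
  pos 13: '*' -> SPECIAL
Special chars found: ['^', '^', '*']
Total: 3

3


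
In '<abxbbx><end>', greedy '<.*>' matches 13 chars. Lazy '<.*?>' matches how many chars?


Greedy '<.*>' tries to match as MUCH as possible.
Lazy '<.*?>' tries to match as LITTLE as possible.

String: '<abxbbx><end>'
Greedy '<.*>' starts at first '<' and extends to the LAST '>': '<abxbbx><end>' (13 chars)
Lazy '<.*?>' starts at first '<' and stops at the FIRST '>': '<abxbbx>' (8 chars)

8


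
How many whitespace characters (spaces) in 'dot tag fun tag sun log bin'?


\s matches whitespace characters (spaces, tabs, etc.).
Text: 'dot tag fun tag sun log bin'
This text has 7 words separated by spaces.
Number of spaces = number of words - 1 = 7 - 1 = 6

6


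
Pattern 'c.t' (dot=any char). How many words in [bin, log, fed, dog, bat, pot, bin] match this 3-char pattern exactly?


Pattern 'c.t' means: starts with 'c', any single char, ends with 't'.
Checking each word (must be exactly 3 chars):
  'bin' (len=3): no
  'log' (len=3): no
  'fed' (len=3): no
  'dog' (len=3): no
  'bat' (len=3): no
  'pot' (len=3): no
  'bin' (len=3): no
Matching words: []
Total: 0

0


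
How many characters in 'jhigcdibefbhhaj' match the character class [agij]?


Character class [agij] matches any of: {a, g, i, j}
Scanning string 'jhigcdibefbhhaj' character by character:
  pos 0: 'j' -> MATCH
  pos 1: 'h' -> no
  pos 2: 'i' -> MATCH
  pos 3: 'g' -> MATCH
  pos 4: 'c' -> no
  pos 5: 'd' -> no
  pos 6: 'i' -> MATCH
  pos 7: 'b' -> no
  pos 8: 'e' -> no
  pos 9: 'f' -> no
  pos 10: 'b' -> no
  pos 11: 'h' -> no
  pos 12: 'h' -> no
  pos 13: 'a' -> MATCH
  pos 14: 'j' -> MATCH
Total matches: 6

6


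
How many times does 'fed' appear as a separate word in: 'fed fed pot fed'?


Scanning each word for exact match 'fed':
  Word 1: 'fed' -> MATCH
  Word 2: 'fed' -> MATCH
  Word 3: 'pot' -> no
  Word 4: 'fed' -> MATCH
Total matches: 3

3


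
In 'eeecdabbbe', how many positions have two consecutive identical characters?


Looking for consecutive identical characters in 'eeecdabbbe':
  pos 0-1: 'e' vs 'e' -> MATCH ('ee')
  pos 1-2: 'e' vs 'e' -> MATCH ('ee')
  pos 2-3: 'e' vs 'c' -> different
  pos 3-4: 'c' vs 'd' -> different
  pos 4-5: 'd' vs 'a' -> different
  pos 5-6: 'a' vs 'b' -> different
  pos 6-7: 'b' vs 'b' -> MATCH ('bb')
  pos 7-8: 'b' vs 'b' -> MATCH ('bb')
  pos 8-9: 'b' vs 'e' -> different
Consecutive identical pairs: ['ee', 'ee', 'bb', 'bb']
Count: 4

4


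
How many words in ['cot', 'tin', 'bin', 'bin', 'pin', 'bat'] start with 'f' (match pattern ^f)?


Pattern ^f anchors to start of word. Check which words begin with 'f':
  'cot' -> no
  'tin' -> no
  'bin' -> no
  'bin' -> no
  'pin' -> no
  'bat' -> no
Matching words: []
Count: 0

0


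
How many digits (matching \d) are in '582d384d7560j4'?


\d matches any digit 0-9.
Scanning '582d384d7560j4':
  pos 0: '5' -> DIGIT
  pos 1: '8' -> DIGIT
  pos 2: '2' -> DIGIT
  pos 4: '3' -> DIGIT
  pos 5: '8' -> DIGIT
  pos 6: '4' -> DIGIT
  pos 8: '7' -> DIGIT
  pos 9: '5' -> DIGIT
  pos 10: '6' -> DIGIT
  pos 11: '0' -> DIGIT
  pos 13: '4' -> DIGIT
Digits found: ['5', '8', '2', '3', '8', '4', '7', '5', '6', '0', '4']
Total: 11

11


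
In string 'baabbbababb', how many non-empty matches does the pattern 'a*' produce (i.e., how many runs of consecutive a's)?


Pattern 'a*' matches zero or more a's. We want non-empty runs of consecutive a's.
String: 'baabbbababb'
Walking through the string to find runs of a's:
  Run 1: positions 1-2 -> 'aa'
  Run 2: positions 6-6 -> 'a'
  Run 3: positions 8-8 -> 'a'
Non-empty runs found: ['aa', 'a', 'a']
Count: 3

3


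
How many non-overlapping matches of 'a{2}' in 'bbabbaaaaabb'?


Pattern 'a{2}' matches exactly 2 consecutive a's (greedy, non-overlapping).
String: 'bbabbaaaaabb'
Scanning for runs of a's:
  Run at pos 2: 'a' (length 1) -> 0 match(es)
  Run at pos 5: 'aaaaa' (length 5) -> 2 match(es)
Matches found: ['aa', 'aa']
Total: 2

2


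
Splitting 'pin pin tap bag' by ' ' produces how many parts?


Splitting by ' ' breaks the string at each occurrence of the separator.
Text: 'pin pin tap bag'
Parts after split:
  Part 1: 'pin'
  Part 2: 'pin'
  Part 3: 'tap'
  Part 4: 'bag'
Total parts: 4

4


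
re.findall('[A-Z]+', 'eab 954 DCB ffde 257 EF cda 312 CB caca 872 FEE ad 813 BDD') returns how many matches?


Pattern '[A-Z]+' finds one or more uppercase letters.
Text: 'eab 954 DCB ffde 257 EF cda 312 CB caca 872 FEE ad 813 BDD'
Scanning for matches:
  Match 1: 'DCB'
  Match 2: 'EF'
  Match 3: 'CB'
  Match 4: 'FEE'
  Match 5: 'BDD'
Total matches: 5

5


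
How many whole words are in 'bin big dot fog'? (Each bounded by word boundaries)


Word boundaries (\b) mark the start/end of each word.
Text: 'bin big dot fog'
Splitting by whitespace:
  Word 1: 'bin'
  Word 2: 'big'
  Word 3: 'dot'
  Word 4: 'fog'
Total whole words: 4

4


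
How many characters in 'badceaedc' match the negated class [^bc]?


Negated class [^bc] matches any char NOT in {b, c}
Scanning 'badceaedc':
  pos 0: 'b' -> no (excluded)
  pos 1: 'a' -> MATCH
  pos 2: 'd' -> MATCH
  pos 3: 'c' -> no (excluded)
  pos 4: 'e' -> MATCH
  pos 5: 'a' -> MATCH
  pos 6: 'e' -> MATCH
  pos 7: 'd' -> MATCH
  pos 8: 'c' -> no (excluded)
Total matches: 6

6


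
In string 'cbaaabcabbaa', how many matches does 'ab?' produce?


Pattern 'ab?' matches 'a' optionally followed by 'b'.
String: 'cbaaabcabbaa'
Scanning left to right for 'a' then checking next char:
  Match 1: 'a' (a not followed by b)
  Match 2: 'a' (a not followed by b)
  Match 3: 'ab' (a followed by b)
  Match 4: 'ab' (a followed by b)
  Match 5: 'a' (a not followed by b)
  Match 6: 'a' (a not followed by b)
Total matches: 6

6


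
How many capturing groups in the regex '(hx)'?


To count capturing groups, count each '(' that starts a group.
Pattern: '(hx)'
Walking through the pattern:
  Position 0: '(' -> group #1
Total capturing groups: 1

1


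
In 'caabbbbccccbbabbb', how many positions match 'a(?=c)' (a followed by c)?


Lookahead 'a(?=c)' matches 'a' only when followed by 'c'.
String: 'caabbbbccccbbabbb'
Checking each position where char is 'a':
  pos 1: 'a' -> no (next='a')
  pos 2: 'a' -> no (next='b')
  pos 13: 'a' -> no (next='b')
Matching positions: []
Count: 0

0


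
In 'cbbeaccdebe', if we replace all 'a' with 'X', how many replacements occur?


re.sub('a', 'X', text) replaces every occurrence of 'a' with 'X'.
Text: 'cbbeaccdebe'
Scanning for 'a':
  pos 4: 'a' -> replacement #1
Total replacements: 1

1


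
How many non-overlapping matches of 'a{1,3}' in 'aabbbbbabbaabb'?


Pattern 'a{1,3}' matches between 1 and 3 consecutive a's (greedy).
String: 'aabbbbbabbaabb'
Finding runs of a's and applying greedy matching:
  Run at pos 0: 'aa' (length 2)
  Run at pos 7: 'a' (length 1)
  Run at pos 10: 'aa' (length 2)
Matches: ['aa', 'a', 'aa']
Count: 3

3


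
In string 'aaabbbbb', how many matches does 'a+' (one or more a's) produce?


Pattern 'a+' matches one or more consecutive a's.
String: 'aaabbbbb'
Scanning for runs of a:
  Match 1: 'aaa' (length 3)
Total matches: 1

1


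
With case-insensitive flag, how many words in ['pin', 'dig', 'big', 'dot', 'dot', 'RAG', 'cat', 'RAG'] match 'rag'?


Case-insensitive matching: compare each word's lowercase form to 'rag'.
  'pin' -> lower='pin' -> no
  'dig' -> lower='dig' -> no
  'big' -> lower='big' -> no
  'dot' -> lower='dot' -> no
  'dot' -> lower='dot' -> no
  'RAG' -> lower='rag' -> MATCH
  'cat' -> lower='cat' -> no
  'RAG' -> lower='rag' -> MATCH
Matches: ['RAG', 'RAG']
Count: 2

2


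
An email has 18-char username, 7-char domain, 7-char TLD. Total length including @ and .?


An email address has format: username@domain.tld
Username length: 18
'@' character: 1
Domain length: 7
'.' character: 1
TLD length: 7
Total = 18 + 1 + 7 + 1 + 7 = 34

34


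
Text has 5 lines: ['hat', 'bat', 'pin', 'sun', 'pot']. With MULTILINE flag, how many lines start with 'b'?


With MULTILINE flag, ^ matches the start of each line.
Lines: ['hat', 'bat', 'pin', 'sun', 'pot']
Checking which lines start with 'b':
  Line 1: 'hat' -> no
  Line 2: 'bat' -> MATCH
  Line 3: 'pin' -> no
  Line 4: 'sun' -> no
  Line 5: 'pot' -> no
Matching lines: ['bat']
Count: 1

1


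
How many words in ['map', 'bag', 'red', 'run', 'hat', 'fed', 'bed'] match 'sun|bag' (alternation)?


Alternation 'sun|bag' matches either 'sun' or 'bag'.
Checking each word:
  'map' -> no
  'bag' -> MATCH
  'red' -> no
  'run' -> no
  'hat' -> no
  'fed' -> no
  'bed' -> no
Matches: ['bag']
Count: 1

1


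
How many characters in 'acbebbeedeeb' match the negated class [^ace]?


Negated class [^ace] matches any char NOT in {a, c, e}
Scanning 'acbebbeedeeb':
  pos 0: 'a' -> no (excluded)
  pos 1: 'c' -> no (excluded)
  pos 2: 'b' -> MATCH
  pos 3: 'e' -> no (excluded)
  pos 4: 'b' -> MATCH
  pos 5: 'b' -> MATCH
  pos 6: 'e' -> no (excluded)
  pos 7: 'e' -> no (excluded)
  pos 8: 'd' -> MATCH
  pos 9: 'e' -> no (excluded)
  pos 10: 'e' -> no (excluded)
  pos 11: 'b' -> MATCH
Total matches: 5

5


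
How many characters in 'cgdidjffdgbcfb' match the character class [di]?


Character class [di] matches any of: {d, i}
Scanning string 'cgdidjffdgbcfb' character by character:
  pos 0: 'c' -> no
  pos 1: 'g' -> no
  pos 2: 'd' -> MATCH
  pos 3: 'i' -> MATCH
  pos 4: 'd' -> MATCH
  pos 5: 'j' -> no
  pos 6: 'f' -> no
  pos 7: 'f' -> no
  pos 8: 'd' -> MATCH
  pos 9: 'g' -> no
  pos 10: 'b' -> no
  pos 11: 'c' -> no
  pos 12: 'f' -> no
  pos 13: 'b' -> no
Total matches: 4

4


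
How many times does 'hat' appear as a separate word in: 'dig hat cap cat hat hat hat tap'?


Scanning each word for exact match 'hat':
  Word 1: 'dig' -> no
  Word 2: 'hat' -> MATCH
  Word 3: 'cap' -> no
  Word 4: 'cat' -> no
  Word 5: 'hat' -> MATCH
  Word 6: 'hat' -> MATCH
  Word 7: 'hat' -> MATCH
  Word 8: 'tap' -> no
Total matches: 4

4


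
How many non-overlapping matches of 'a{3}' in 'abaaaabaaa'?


Pattern 'a{3}' matches exactly 3 consecutive a's (greedy, non-overlapping).
String: 'abaaaabaaa'
Scanning for runs of a's:
  Run at pos 0: 'a' (length 1) -> 0 match(es)
  Run at pos 2: 'aaaa' (length 4) -> 1 match(es)
  Run at pos 7: 'aaa' (length 3) -> 1 match(es)
Matches found: ['aaa', 'aaa']
Total: 2

2


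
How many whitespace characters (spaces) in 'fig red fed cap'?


\s matches whitespace characters (spaces, tabs, etc.).
Text: 'fig red fed cap'
This text has 4 words separated by spaces.
Number of spaces = number of words - 1 = 4 - 1 = 3

3


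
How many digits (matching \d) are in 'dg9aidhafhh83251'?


\d matches any digit 0-9.
Scanning 'dg9aidhafhh83251':
  pos 2: '9' -> DIGIT
  pos 11: '8' -> DIGIT
  pos 12: '3' -> DIGIT
  pos 13: '2' -> DIGIT
  pos 14: '5' -> DIGIT
  pos 15: '1' -> DIGIT
Digits found: ['9', '8', '3', '2', '5', '1']
Total: 6

6


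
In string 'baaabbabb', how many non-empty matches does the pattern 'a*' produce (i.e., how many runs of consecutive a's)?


Pattern 'a*' matches zero or more a's. We want non-empty runs of consecutive a's.
String: 'baaabbabb'
Walking through the string to find runs of a's:
  Run 1: positions 1-3 -> 'aaa'
  Run 2: positions 6-6 -> 'a'
Non-empty runs found: ['aaa', 'a']
Count: 2

2


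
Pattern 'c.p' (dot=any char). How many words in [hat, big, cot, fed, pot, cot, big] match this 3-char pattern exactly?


Pattern 'c.p' means: starts with 'c', any single char, ends with 'p'.
Checking each word (must be exactly 3 chars):
  'hat' (len=3): no
  'big' (len=3): no
  'cot' (len=3): no
  'fed' (len=3): no
  'pot' (len=3): no
  'cot' (len=3): no
  'big' (len=3): no
Matching words: []
Total: 0

0


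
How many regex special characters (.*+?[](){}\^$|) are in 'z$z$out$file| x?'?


Regex special characters are: . * + ? [ ] ( ) { } \ ^ $ |
Scanning 'z$z$out$file| x?':
  pos 1: '$' -> SPECIAL
  pos 3: '$' -> SPECIAL
  pos 7: '$' -> SPECIAL
  pos 12: '|' -> SPECIAL
  pos 15: '?' -> SPECIAL
Special chars found: ['$', '$', '$', '|', '?']
Total: 5

5


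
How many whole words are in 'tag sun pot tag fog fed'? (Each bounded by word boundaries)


Word boundaries (\b) mark the start/end of each word.
Text: 'tag sun pot tag fog fed'
Splitting by whitespace:
  Word 1: 'tag'
  Word 2: 'sun'
  Word 3: 'pot'
  Word 4: 'tag'
  Word 5: 'fog'
  Word 6: 'fed'
Total whole words: 6

6


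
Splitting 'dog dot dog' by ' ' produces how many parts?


Splitting by ' ' breaks the string at each occurrence of the separator.
Text: 'dog dot dog'
Parts after split:
  Part 1: 'dog'
  Part 2: 'dot'
  Part 3: 'dog'
Total parts: 3

3


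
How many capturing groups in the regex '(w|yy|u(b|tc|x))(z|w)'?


To count capturing groups, count each '(' that starts a group.
Pattern: '(w|yy|u(b|tc|x))(z|w)'
Walking through the pattern:
  Position 0: '(' -> group #1
  Position 7: '(' -> group #2
  Position 16: '(' -> group #3
Total capturing groups: 3

3


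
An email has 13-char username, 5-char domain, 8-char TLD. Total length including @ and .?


An email address has format: username@domain.tld
Username length: 13
'@' character: 1
Domain length: 5
'.' character: 1
TLD length: 8
Total = 13 + 1 + 5 + 1 + 8 = 28

28
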